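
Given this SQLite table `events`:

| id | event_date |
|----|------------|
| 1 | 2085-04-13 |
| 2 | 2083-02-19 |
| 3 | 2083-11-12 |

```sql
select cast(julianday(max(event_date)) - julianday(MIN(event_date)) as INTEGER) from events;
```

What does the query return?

784

MIN = 2083-02-19, MAX = 2085-04-13.
9 days remain in February 2083 after the 19th (28 − 19).
Full months from March 2083 through March 2085 contribute their day counts.
Then 13 days into April 2085.
Total: 9 + 31 + 30 + 31 + 30 + 31 + 31 + 30 + 31 + 30 + 31 + 31 + 29 + 31 + 30 + 31 + 30 + 31 + 31 + 30 + 31 + 30 + 31 + 31 + 28 + 31 + 13 = 784.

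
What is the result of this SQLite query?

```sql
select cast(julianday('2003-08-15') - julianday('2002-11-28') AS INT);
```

2 days remain in November 2002 after the 28th (30 − 28).
Full months from December 2002 through July 2003 contribute their day counts.
Then 15 days into August 2003.
Total: 2 + 31 + 31 + 28 + 31 + 30 + 31 + 30 + 31 + 15 = 260.

260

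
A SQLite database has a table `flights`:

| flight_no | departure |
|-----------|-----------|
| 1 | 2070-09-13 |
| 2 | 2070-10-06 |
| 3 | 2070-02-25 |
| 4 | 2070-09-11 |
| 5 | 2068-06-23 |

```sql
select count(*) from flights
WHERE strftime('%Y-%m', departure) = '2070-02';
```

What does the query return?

1

Rows with year-month 2070-02: 2070-02-25 → 1.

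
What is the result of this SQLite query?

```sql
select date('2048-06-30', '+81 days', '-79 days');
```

2048-07-02

Applying '+81 days' to 2048-06-30: counting 81 days forward gives 2048-09-19.
Applying '-79 days' to 2048-09-19: counting 79 days back gives 2048-07-02.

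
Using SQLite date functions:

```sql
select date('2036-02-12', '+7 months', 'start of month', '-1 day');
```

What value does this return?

2036-08-31

Adding +7 months to 2036-02-12 gives 2036-09-12.
`start of month` rewinds 2036-09-12 to 2036-09-01.
Going back 1 day from 2036-09-01 reaches 2036-08-31 (last day of August, 31 days).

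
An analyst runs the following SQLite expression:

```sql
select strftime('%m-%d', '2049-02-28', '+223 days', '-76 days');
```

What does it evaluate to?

07-25

First apply '+223 days', '-76 days': 2049-02-28 → 2049-07-25.
`%m-%d` extracts the month-day: 07-25.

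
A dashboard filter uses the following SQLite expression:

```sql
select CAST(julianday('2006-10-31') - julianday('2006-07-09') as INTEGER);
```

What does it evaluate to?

22 days remain in July 2006 after the 9th (31 − 9).
August 2006: 31 days.
September 2006: 30 days.
Then 31 days into October 2006.
Total: 22 + 31 + 30 + 31 = 114.

114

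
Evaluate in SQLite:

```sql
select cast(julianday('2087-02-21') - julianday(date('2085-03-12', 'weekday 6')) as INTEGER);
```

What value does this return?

706

`weekday 6` advances to the next Saturday; 2085-03-12 is a Monday, so it moves forward to 2085-03-17.
14 days remain in March 2085 after the 17th (31 − 17).
Full months from April 2085 through January 2087 contribute their day counts.
Then 21 days into February 2087.
Total: 14 + 30 + 31 + 30 + 31 + 31 + 30 + 31 + 30 + 31 + 31 + 28 + 31 + 30 + 31 + 30 + 31 + 31 + 30 + 31 + 30 + 31 + 31 + 21 = 706.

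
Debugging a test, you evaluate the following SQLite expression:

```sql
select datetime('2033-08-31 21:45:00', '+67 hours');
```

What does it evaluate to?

+67 hours from 2033-08-31 21:45:00 is 2033-09-03 16:45:00 (crosses midnight).

2033-09-03 16:45:00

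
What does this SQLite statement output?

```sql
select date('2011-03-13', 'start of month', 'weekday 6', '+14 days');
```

2011-03-19

`start of month` rewinds 2011-03-13 to 2011-03-01.
`weekday 6` advances to the next Saturday; 2011-03-01 is a Tuesday, so it moves forward to 2011-03-05.
Advancing 14 more days within March lands on 2011-03-19.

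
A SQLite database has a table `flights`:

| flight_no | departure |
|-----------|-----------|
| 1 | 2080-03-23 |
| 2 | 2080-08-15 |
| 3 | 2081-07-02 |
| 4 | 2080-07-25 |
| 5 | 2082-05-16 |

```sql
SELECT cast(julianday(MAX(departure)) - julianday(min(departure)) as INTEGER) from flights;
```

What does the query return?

MIN = 2080-03-23, MAX = 2082-05-16.
8 days remain in March 2080 after the 23rd (31 − 23).
Full months from April 2080 through April 2082 contribute their day counts.
Then 16 days into May 2082.
Total: 8 + 30 + 31 + 30 + 31 + 31 + 30 + 31 + 30 + 31 + 31 + 28 + 31 + 30 + 31 + 30 + 31 + 31 + 30 + 31 + 30 + 31 + 31 + 28 + 31 + 30 + 16 = 784.

784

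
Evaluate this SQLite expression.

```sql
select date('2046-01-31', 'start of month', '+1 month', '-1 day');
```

`start of month` rewinds 2046-01-31 to 2046-01-01.
Adding +1 month to 2046-01-01 gives 2046-02-01.
Going back 1 day from 2046-02-01 reaches 2046-01-31 (last day of January, 31 days).

2046-01-31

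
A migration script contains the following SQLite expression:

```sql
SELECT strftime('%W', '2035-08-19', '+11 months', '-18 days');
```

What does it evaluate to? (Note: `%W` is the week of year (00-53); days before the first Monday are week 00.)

26

First apply '+11 months', '-18 days': 2035-08-19 → 2036-07-01.
2036-07-01 is a Tuesday. SQLite's %W counts Mondays since the year started; the result is 26.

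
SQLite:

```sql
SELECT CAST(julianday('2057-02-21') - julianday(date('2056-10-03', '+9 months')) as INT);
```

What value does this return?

-132

Adding +9 months to 2056-10-03 gives 2057-07-03.
7 days remain in February 2057 after the 21st (28 − 21).
March 2057: 31 days.
April 2057: 30 days.
May 2057: 31 days.
June 2057: 30 days.
Then 3 days into July 2057.
Total: 7 + 31 + 30 + 31 + 30 + 3 = 132.
The subtraction is earlier − later, so the result is −132 → -132.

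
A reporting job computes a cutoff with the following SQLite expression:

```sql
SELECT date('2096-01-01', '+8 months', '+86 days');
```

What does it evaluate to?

Adding +8 months to 2096-01-01 gives 2096-09-01.
Applying '+86 days' to 2096-09-01: counting 86 days forward gives 2096-11-26.

2096-11-26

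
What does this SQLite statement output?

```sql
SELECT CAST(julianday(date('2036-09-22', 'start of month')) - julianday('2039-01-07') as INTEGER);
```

-858

`start of month` rewinds 2036-09-22 to 2036-09-01.
29 days remain in September 2036 after the 1st (30 − 1).
Full months from October 2036 through December 2038 contribute their day counts.
Then 7 days into January 2039.
Total: 29 + 31 + 30 + 31 + 31 + 28 + 31 + 30 + 31 + 30 + 31 + 31 + 30 + 31 + 30 + 31 + 31 + 28 + 31 + 30 + 31 + 30 + 31 + 31 + 30 + 31 + 30 + 31 + 7 = 858.
The subtraction is earlier − later, so the result is −858 → -858.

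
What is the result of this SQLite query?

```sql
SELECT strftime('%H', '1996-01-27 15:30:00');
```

15

`%H` extracts the 2-digit hour (00-23): 15.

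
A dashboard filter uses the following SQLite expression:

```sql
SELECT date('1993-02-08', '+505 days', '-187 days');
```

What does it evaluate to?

Applying '+505 days' to 1993-02-08: counting 505 days forward gives 1994-06-28.
Applying '-187 days' to 1994-06-28: counting 187 days back gives 1993-12-23.

1993-12-23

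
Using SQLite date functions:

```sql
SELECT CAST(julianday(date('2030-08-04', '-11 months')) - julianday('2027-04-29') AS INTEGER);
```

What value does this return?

Adding -11 months to 2030-08-04 gives 2029-09-04.
1 day remains in April 2027 after the 29th (30 − 29).
Full months from May 2027 through August 2029 contribute their day counts.
Then 4 days into September 2029.
Total: 1 + 31 + 30 + 31 + 31 + 30 + 31 + 30 + 31 + 31 + 29 + 31 + 30 + 31 + 30 + 31 + 31 + 30 + 31 + 30 + 31 + 31 + 28 + 31 + 30 + 31 + 30 + 31 + 31 + 4 = 859.

859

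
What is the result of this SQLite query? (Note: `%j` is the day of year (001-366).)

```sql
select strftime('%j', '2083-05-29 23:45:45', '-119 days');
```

030

First apply '-119 days': 2083-05-29 23:45:45 → 2083-01-30 23:45:45.
Day-of-year for 2083-01-30: days since 2083-01-01 inclusive = 30, zero-padded to 030.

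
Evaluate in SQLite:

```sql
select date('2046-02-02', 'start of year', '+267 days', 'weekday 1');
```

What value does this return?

2046-10-01

`start of year` rewinds 2046-02-02 to 2046-01-01.
Applying '+267 days' to 2046-01-01: counting 267 days forward gives 2046-09-25.
`weekday 1` advances to the next Monday; 2046-09-25 is a Tuesday, so it moves forward to 2046-10-01.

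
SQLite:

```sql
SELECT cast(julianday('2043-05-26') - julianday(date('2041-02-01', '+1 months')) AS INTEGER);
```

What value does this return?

Adding +1 month to 2041-02-01 gives 2041-03-01.
30 days remain in March 2041 after the 1st (31 − 1).
Full months from April 2041 through April 2043 contribute their day counts.
Then 26 days into May 2043.
Total: 30 + 30 + 31 + 30 + 31 + 31 + 30 + 31 + 30 + 31 + 31 + 28 + 31 + 30 + 31 + 30 + 31 + 31 + 30 + 31 + 30 + 31 + 31 + 28 + 31 + 30 + 26 = 816.

816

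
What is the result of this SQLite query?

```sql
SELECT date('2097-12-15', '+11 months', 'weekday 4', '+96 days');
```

Adding +11 months to 2097-12-15 gives 2098-11-15.
`weekday 4` advances to the next Thursday; 2098-11-15 is a Saturday, so it moves forward to 2098-11-20.
Applying '+96 days' to 2098-11-20: counting 96 days forward gives 2099-02-24.

2099-02-24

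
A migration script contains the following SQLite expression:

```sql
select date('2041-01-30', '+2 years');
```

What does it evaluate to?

2043-01-30

Adding +2 years to 2041-01-30 gives 2043-01-30.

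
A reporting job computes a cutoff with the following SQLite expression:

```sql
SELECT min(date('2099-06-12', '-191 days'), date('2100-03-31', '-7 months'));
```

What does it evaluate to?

2098-12-03

date('2099-06-12', '-191 days') → 2098-12-03.
date('2100-03-31', '-7 months') → 2099-08-31.
Earlier of the two is 2098-12-03.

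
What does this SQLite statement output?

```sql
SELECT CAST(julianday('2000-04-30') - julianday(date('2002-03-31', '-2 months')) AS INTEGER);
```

Adding -2 months to 2002-03-31 gives 2002-01-31.
0 days remain in April 2000 after the 30th (30 − 30).
Full months from May 2000 through December 2001 contribute their day counts.
Then 31 days into January 2002.
Total: 0 + 31 + 30 + 31 + 31 + 30 + 31 + 30 + 31 + 31 + 28 + 31 + 30 + 31 + 30 + 31 + 31 + 30 + 31 + 30 + 31 + 31 = 641.
The subtraction is earlier − later, so the result is −641 → -641.

-641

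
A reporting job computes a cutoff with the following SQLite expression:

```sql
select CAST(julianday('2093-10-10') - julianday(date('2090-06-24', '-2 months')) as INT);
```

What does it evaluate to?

Adding -2 months to 2090-06-24 gives 2090-04-24.
6 days remain in April 2090 after the 24th (30 − 24).
Full months from May 2090 through September 2093 contribute their day counts.
Then 10 days into October 2093.
Total: 6 + 31 + 30 + 31 + 31 + 30 + 31 + 30 + 31 + 31 + 28 + 31 + 30 + 31 + 30 + 31 + 31 + 30 + 31 + 30 + 31 + 31 + 29 + 31 + 30 + 31 + 30 + 31 + 31 + 30 + 31 + 30 + 31 + 31 + 28 + 31 + 30 + 31 + 30 + 31 + 31 + 30 + 10 = 1265.

1265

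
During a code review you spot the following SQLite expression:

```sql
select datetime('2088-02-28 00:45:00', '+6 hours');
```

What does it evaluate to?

+6 hours from 2088-02-28 00:45:00 is 2088-02-28 06:45:00.

2088-02-28 06:45:00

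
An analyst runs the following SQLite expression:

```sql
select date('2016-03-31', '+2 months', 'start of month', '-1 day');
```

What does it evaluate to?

Adding +2 months to 2016-03-31 gives 2016-05-31.
`start of month` rewinds 2016-05-31 to 2016-05-01.
Going back 1 day from 2016-05-01 reaches 2016-04-30 (last day of April, 30 days).

2016-04-30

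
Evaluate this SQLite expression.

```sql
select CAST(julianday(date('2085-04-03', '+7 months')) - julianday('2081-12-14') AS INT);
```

1420

Adding +7 months to 2085-04-03 gives 2085-11-03.
17 days remain in December 2081 after the 14th (31 − 14).
Full months from January 2082 through October 2085 contribute their day counts.
Then 3 days into November 2085.
Total: 17 + 31 + 28 + 31 + 30 + 31 + 30 + 31 + 31 + 30 + 31 + 30 + 31 + 31 + 28 + 31 + 30 + 31 + 30 + 31 + 31 + 30 + 31 + 30 + 31 + 31 + 29 + 31 + 30 + 31 + 30 + 31 + 31 + 30 + 31 + 30 + 31 + 31 + 28 + 31 + 30 + 31 + 30 + 31 + 31 + 30 + 31 + 3 = 1420.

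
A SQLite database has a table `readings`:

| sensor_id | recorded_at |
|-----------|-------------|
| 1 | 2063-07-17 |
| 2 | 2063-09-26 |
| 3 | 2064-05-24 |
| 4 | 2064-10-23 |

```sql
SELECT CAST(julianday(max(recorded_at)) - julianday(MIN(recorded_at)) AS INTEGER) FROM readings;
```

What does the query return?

464

MIN = 2063-07-17, MAX = 2064-10-23.
14 days remain in July 2063 after the 17th (31 − 17).
Full months from August 2063 through September 2064 contribute their day counts.
Then 23 days into October 2064.
Total: 14 + 31 + 30 + 31 + 30 + 31 + 31 + 29 + 31 + 30 + 31 + 30 + 31 + 31 + 30 + 23 = 464.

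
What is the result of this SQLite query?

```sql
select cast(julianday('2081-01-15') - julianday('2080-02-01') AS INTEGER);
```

28 days remain in February 2080 after the 1st (29 − 1).
Full months from March 2080 through December 2080 contribute their day counts.
Then 15 days into January 2081.
Total: 28 + 31 + 30 + 31 + 30 + 31 + 31 + 30 + 31 + 30 + 31 + 15 = 349.

349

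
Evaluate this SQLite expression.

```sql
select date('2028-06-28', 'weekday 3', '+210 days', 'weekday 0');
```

2029-01-28

`weekday 3` advances to the next Wednesday; 2028-06-28 is already a Wednesday, so it stays at 2028-06-28.
Applying '+210 days' to 2028-06-28: counting 210 days forward gives 2029-01-24.
`weekday 0` advances to the next Sunday; 2029-01-24 is a Wednesday, so it moves forward to 2029-01-28.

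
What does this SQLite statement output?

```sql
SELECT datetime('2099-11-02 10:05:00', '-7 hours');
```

-7 hours from 2099-11-02 10:05:00 is 2099-11-02 03:05:00.

2099-11-02 03:05:00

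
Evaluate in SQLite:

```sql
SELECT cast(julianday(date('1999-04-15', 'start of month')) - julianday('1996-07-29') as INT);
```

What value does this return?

`start of month` rewinds 1999-04-15 to 1999-04-01.
2 days remain in July 1996 after the 29th (31 − 29).
Full months from August 1996 through March 1999 contribute their day counts.
Then 1 day into April 1999.
Total: 2 + 31 + 30 + 31 + 30 + 31 + 31 + 28 + 31 + 30 + 31 + 30 + 31 + 31 + 30 + 31 + 30 + 31 + 31 + 28 + 31 + 30 + 31 + 30 + 31 + 31 + 30 + 31 + 30 + 31 + 31 + 28 + 31 + 1 = 976.

976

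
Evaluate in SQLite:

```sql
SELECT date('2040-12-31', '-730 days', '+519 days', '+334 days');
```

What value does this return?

2041-05-03

Applying '-730 days' to 2040-12-31: counting 730 days back gives 2039-01-01.
Applying '+519 days' to 2039-01-01: counting 519 days forward gives 2040-06-03.
Applying '+334 days' to 2040-06-03: counting 334 days forward gives 2041-05-03.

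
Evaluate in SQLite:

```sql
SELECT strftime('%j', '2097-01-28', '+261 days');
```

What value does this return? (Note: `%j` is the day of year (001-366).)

289

First apply '+261 days': 2097-01-28 → 2097-10-16.
Day-of-year for 2097-10-16: days since 2097-01-01 inclusive = 289, zero-padded to 289.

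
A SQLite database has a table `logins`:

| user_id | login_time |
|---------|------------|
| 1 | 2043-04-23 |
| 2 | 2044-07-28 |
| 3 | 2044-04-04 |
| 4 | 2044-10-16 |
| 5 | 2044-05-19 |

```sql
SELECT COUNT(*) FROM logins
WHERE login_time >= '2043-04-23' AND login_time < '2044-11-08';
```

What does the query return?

Rows in [2043-04-23, 2044-11-08): 2043-04-23, 2044-07-28, 2044-04-04, 2044-10-16, 2044-05-19 → 5 rows.

5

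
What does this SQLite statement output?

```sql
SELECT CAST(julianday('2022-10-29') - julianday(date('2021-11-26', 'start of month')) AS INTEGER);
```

362

`start of month` rewinds 2021-11-26 to 2021-11-01.
29 days remain in November 2021 after the 1st (30 − 1).
Full months from December 2021 through September 2022 contribute their day counts.
Then 29 days into October 2022.
Total: 29 + 31 + 31 + 28 + 31 + 30 + 31 + 30 + 31 + 31 + 30 + 29 = 362.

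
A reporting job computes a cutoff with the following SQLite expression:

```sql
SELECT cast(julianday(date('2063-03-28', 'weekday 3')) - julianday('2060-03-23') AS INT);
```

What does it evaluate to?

1100

`weekday 3` advances to the next Wednesday; 2063-03-28 is already a Wednesday, so it stays at 2063-03-28.
8 days remain in March 2060 after the 23rd (31 − 23).
Full months from April 2060 through February 2063 contribute their day counts.
Then 28 days into March 2063.
Total: 8 + 30 + 31 + 30 + 31 + 31 + 30 + 31 + 30 + 31 + 31 + 28 + 31 + 30 + 31 + 30 + 31 + 31 + 30 + 31 + 30 + 31 + 31 + 28 + 31 + 30 + 31 + 30 + 31 + 31 + 30 + 31 + 30 + 31 + 31 + 28 + 28 = 1100.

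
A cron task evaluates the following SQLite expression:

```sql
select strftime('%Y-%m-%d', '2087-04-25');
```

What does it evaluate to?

`%Y-%m-%d` extracts the ISO date: 2087-04-25.

2087-04-25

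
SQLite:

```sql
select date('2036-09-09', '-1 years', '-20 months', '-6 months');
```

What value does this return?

2033-07-09

Adding -1 year to 2036-09-09 gives 2035-09-09.
Adding -20 months to 2035-09-09 gives 2034-01-09.
Adding -6 months to 2034-01-09 gives 2033-07-09.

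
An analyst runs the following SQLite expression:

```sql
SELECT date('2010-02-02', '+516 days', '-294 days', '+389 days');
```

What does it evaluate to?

2011-10-06

Applying '+516 days' to 2010-02-02: counting 516 days forward gives 2011-07-03.
Applying '-294 days' to 2011-07-03: counting 294 days back gives 2010-09-12.
Applying '+389 days' to 2010-09-12: counting 389 days forward gives 2011-10-06.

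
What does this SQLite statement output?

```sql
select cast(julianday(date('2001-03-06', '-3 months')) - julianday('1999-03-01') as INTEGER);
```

Adding -3 months to 2001-03-06 gives 2000-12-06.
30 days remain in March 1999 after the 1st (31 − 1).
Full months from April 1999 through November 2000 contribute their day counts.
Then 6 days into December 2000.
Total: 30 + 30 + 31 + 30 + 31 + 31 + 30 + 31 + 30 + 31 + 31 + 29 + 31 + 30 + 31 + 30 + 31 + 31 + 30 + 31 + 30 + 6 = 646.

646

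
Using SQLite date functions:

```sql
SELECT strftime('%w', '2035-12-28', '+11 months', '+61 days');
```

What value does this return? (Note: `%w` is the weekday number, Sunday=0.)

3

First apply '+11 months', '+61 days': 2035-12-28 → 2037-01-28.
2037-01-28 is a Wednesday; with Sunday=0 that is 3.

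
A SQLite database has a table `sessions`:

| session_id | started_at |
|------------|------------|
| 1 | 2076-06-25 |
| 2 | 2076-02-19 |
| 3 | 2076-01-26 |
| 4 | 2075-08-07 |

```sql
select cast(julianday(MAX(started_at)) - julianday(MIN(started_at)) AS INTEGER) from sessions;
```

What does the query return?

MIN = 2075-08-07, MAX = 2076-06-25.
24 days remain in August 2075 after the 7th (31 − 7).
Full months from September 2075 through May 2076 contribute their day counts.
Then 25 days into June 2076.
Total: 24 + 30 + 31 + 30 + 31 + 31 + 29 + 31 + 30 + 31 + 25 = 323.

323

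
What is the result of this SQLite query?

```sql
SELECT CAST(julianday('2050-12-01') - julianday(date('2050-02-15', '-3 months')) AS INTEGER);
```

381

Adding -3 months to 2050-02-15 gives 2049-11-15.
15 days remain in November 2049 after the 15th (30 − 15).
Full months from December 2049 through November 2050 contribute their day counts.
Then 1 day into December 2050.
Total: 15 + 31 + 31 + 28 + 31 + 30 + 31 + 30 + 31 + 31 + 30 + 31 + 30 + 1 = 381.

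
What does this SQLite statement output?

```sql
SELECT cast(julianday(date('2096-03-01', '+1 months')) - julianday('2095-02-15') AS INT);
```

Adding +1 month to 2096-03-01 gives 2096-04-01.
13 days remain in February 2095 after the 15th (28 − 15).
Full months from March 2095 through March 2096 contribute their day counts.
Then 1 day into April 2096.
Total: 13 + 31 + 30 + 31 + 30 + 31 + 31 + 30 + 31 + 30 + 31 + 31 + 29 + 31 + 1 = 411.

411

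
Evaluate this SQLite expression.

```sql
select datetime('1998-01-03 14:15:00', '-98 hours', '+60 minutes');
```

-98 hours from 1998-01-03 14:15:00 is 1997-12-30 12:15:00 (crosses midnight).
60 minutes = 1h 0m; +60 minutes from 1997-12-30 12:15:00 is 1997-12-30 13:15:00.

1997-12-30 13:15:00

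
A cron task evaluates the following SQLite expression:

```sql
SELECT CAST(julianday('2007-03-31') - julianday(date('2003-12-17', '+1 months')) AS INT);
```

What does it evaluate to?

Adding +1 month to 2003-12-17 gives 2004-01-17.
14 days remain in January 2004 after the 17th (31 − 17).
Full months from February 2004 through February 2007 contribute their day counts.
Then 31 days into March 2007.
Total: 14 + 29 + 31 + 30 + 31 + 30 + 31 + 31 + 30 + 31 + 30 + 31 + 31 + 28 + 31 + 30 + 31 + 30 + 31 + 31 + 30 + 31 + 30 + 31 + 31 + 28 + 31 + 30 + 31 + 30 + 31 + 31 + 30 + 31 + 30 + 31 + 31 + 28 + 31 = 1169.

1169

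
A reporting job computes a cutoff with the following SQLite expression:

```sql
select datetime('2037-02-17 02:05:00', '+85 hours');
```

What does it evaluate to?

+85 hours from 2037-02-17 02:05:00 is 2037-02-20 15:05:00 (crosses midnight).

2037-02-20 15:05:00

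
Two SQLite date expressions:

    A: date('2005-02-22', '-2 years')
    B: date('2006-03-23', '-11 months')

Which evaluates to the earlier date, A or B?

A

A = 2003-02-22.
B = 2005-04-23.
A is earlier.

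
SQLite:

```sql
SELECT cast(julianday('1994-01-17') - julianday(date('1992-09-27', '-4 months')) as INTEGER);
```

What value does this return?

Adding -4 months to 1992-09-27 gives 1992-05-27.
4 days remain in May 1992 after the 27th (31 − 27).
Full months from June 1992 through December 1993 contribute their day counts.
Then 17 days into January 1994.
Total: 4 + 30 + 31 + 31 + 30 + 31 + 30 + 31 + 31 + 28 + 31 + 30 + 31 + 30 + 31 + 31 + 30 + 31 + 30 + 31 + 17 = 600.

600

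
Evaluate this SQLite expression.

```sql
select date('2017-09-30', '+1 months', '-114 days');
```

Adding +1 month to 2017-09-30 gives 2017-10-30.
Applying '-114 days' to 2017-10-30: counting 114 days back gives 2017-07-08.

2017-07-08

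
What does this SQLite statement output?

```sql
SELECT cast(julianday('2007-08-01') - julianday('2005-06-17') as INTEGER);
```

13 days remain in June 2005 after the 17th (30 − 17).
Full months from July 2005 through July 2007 contribute their day counts.
Then 1 day into August 2007.
Total: 13 + 31 + 31 + 30 + 31 + 30 + 31 + 31 + 28 + 31 + 30 + 31 + 30 + 31 + 31 + 30 + 31 + 30 + 31 + 31 + 28 + 31 + 30 + 31 + 30 + 31 + 1 = 775.

775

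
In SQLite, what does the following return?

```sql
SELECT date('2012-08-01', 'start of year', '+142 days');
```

2012-05-22

`start of year` rewinds 2012-08-01 to 2012-01-01.
Applying '+142 days' to 2012-01-01: counting 142 days forward gives 2012-05-22.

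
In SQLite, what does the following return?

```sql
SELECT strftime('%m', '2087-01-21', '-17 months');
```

First apply '-17 months': 2087-01-21 → 2085-08-21.
`%m` extracts the 2-digit month (01-12): 08.

08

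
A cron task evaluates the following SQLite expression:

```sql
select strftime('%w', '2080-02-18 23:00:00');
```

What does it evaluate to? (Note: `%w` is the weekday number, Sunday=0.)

0

2080-02-18 is a Sunday; with Sunday=0 that is 0.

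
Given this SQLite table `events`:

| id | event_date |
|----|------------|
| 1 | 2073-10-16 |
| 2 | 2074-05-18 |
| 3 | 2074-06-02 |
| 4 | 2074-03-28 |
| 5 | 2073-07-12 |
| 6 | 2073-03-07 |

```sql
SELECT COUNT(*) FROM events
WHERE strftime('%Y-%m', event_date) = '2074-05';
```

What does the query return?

1

Rows with year-month 2074-05: 2074-05-18 → 1.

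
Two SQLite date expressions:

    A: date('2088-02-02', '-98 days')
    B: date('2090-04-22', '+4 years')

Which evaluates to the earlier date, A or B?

A = 2087-10-27.
B = 2094-04-22.
A is earlier.

A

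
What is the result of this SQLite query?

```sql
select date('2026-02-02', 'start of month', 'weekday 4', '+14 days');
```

2026-02-19

`start of month` rewinds 2026-02-02 to 2026-02-01.
`weekday 4` advances to the next Thursday; 2026-02-01 is a Sunday, so it moves forward to 2026-02-05.
Advancing 14 more days within February lands on 2026-02-19.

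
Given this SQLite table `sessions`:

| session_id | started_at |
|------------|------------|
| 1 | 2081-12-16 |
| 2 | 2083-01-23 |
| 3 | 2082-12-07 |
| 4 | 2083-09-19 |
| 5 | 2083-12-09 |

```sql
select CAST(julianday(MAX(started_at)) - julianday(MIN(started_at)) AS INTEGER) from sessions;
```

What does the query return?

723

MIN = 2081-12-16, MAX = 2083-12-09.
15 days remain in December 2081 after the 16th (31 − 16).
Full months from January 2082 through November 2083 contribute their day counts.
Then 9 days into December 2083.
Total: 15 + 31 + 28 + 31 + 30 + 31 + 30 + 31 + 31 + 30 + 31 + 30 + 31 + 31 + 28 + 31 + 30 + 31 + 30 + 31 + 31 + 30 + 31 + 30 + 9 = 723.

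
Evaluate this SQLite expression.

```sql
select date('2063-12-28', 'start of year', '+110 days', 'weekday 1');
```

`start of year` rewinds 2063-12-28 to 2063-01-01.
Applying '+110 days' to 2063-01-01: counting 110 days forward gives 2063-04-21.
`weekday 1` advances to the next Monday; 2063-04-21 is a Saturday, so it moves forward to 2063-04-23.

2063-04-23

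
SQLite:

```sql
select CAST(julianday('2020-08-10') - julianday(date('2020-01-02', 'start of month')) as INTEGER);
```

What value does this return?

222

`start of month` rewinds 2020-01-02 to 2020-01-01.
30 days remain in January 2020 after the 1st (31 − 1).
Full months from February 2020 through July 2020 contribute their day counts.
Then 10 days into August 2020.
Total: 30 + 29 + 31 + 30 + 31 + 30 + 31 + 10 = 222.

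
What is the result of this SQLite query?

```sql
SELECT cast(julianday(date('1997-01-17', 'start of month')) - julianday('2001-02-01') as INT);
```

-1492

`start of month` rewinds 1997-01-17 to 1997-01-01.
30 days remain in January 1997 after the 1st (31 − 1).
Full months from February 1997 through January 2001 contribute their day counts.
Then 1 day into February 2001.
Total: 30 + 28 + 31 + 30 + 31 + 30 + 31 + 31 + 30 + 31 + 30 + 31 + 31 + 28 + 31 + 30 + 31 + 30 + 31 + 31 + 30 + 31 + 30 + 31 + 31 + 28 + 31 + 30 + 31 + 30 + 31 + 31 + 30 + 31 + 30 + 31 + 31 + 29 + 31 + 30 + 31 + 30 + 31 + 31 + 30 + 31 + 30 + 31 + 31 + 1 = 1492.
The subtraction is earlier − later, so the result is −1492 → -1492.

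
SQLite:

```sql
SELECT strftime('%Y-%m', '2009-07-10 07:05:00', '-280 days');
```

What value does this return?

First apply '-280 days': 2009-07-10 07:05:00 → 2008-10-03 07:05:00.
`%Y-%m` extracts the year-month: 2008-10.

2008-10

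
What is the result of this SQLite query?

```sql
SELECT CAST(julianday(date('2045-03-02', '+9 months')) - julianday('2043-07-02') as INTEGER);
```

Adding +9 months to 2045-03-02 gives 2045-12-02.
29 days remain in July 2043 after the 2nd (31 − 2).
Full months from August 2043 through November 2045 contribute their day counts.
Then 2 days into December 2045.
Total: 29 + 31 + 30 + 31 + 30 + 31 + 31 + 29 + 31 + 30 + 31 + 30 + 31 + 31 + 30 + 31 + 30 + 31 + 31 + 28 + 31 + 30 + 31 + 30 + 31 + 31 + 30 + 31 + 30 + 2 = 884.

884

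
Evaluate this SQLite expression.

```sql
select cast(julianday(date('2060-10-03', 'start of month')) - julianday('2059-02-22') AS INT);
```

`start of month` rewinds 2060-10-03 to 2060-10-01.
6 days remain in February 2059 after the 22nd (28 − 22).
Full months from March 2059 through September 2060 contribute their day counts.
Then 1 day into October 2060.
Total: 6 + 31 + 30 + 31 + 30 + 31 + 31 + 30 + 31 + 30 + 31 + 31 + 29 + 31 + 30 + 31 + 30 + 31 + 31 + 30 + 1 = 587.

587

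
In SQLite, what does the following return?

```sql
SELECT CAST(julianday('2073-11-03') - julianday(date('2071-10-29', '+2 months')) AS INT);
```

Adding +2 months to 2071-10-29 gives 2071-12-29.
2 days remain in December 2071 after the 29th (31 − 29).
Full months from January 2072 through October 2073 contribute their day counts.
Then 3 days into November 2073.
Total: 2 + 31 + 29 + 31 + 30 + 31 + 30 + 31 + 31 + 30 + 31 + 30 + 31 + 31 + 28 + 31 + 30 + 31 + 30 + 31 + 31 + 30 + 31 + 3 = 675.

675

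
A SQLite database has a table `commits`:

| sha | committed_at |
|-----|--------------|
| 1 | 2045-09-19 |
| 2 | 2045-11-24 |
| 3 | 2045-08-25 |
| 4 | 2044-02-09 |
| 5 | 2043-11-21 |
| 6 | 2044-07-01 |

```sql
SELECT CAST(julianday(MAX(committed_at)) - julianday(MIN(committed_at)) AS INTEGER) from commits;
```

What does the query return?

734

MIN = 2043-11-21, MAX = 2045-11-24.
9 days remain in November 2043 after the 21st (30 − 21).
Full months from December 2043 through October 2045 contribute their day counts.
Then 24 days into November 2045.
Total: 9 + 31 + 31 + 29 + 31 + 30 + 31 + 30 + 31 + 31 + 30 + 31 + 30 + 31 + 31 + 28 + 31 + 30 + 31 + 30 + 31 + 31 + 30 + 31 + 24 = 734.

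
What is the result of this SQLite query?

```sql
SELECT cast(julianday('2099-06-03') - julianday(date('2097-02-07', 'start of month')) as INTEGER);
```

`start of month` rewinds 2097-02-07 to 2097-02-01.
27 days remain in February 2097 after the 1st (28 − 1).
Full months from March 2097 through May 2099 contribute their day counts.
Then 3 days into June 2099.
Total: 27 + 31 + 30 + 31 + 30 + 31 + 31 + 30 + 31 + 30 + 31 + 31 + 28 + 31 + 30 + 31 + 30 + 31 + 31 + 30 + 31 + 30 + 31 + 31 + 28 + 31 + 30 + 31 + 3 = 852.

852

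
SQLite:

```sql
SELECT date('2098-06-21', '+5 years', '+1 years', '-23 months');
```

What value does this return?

2102-07-21

Adding +5 years to 2098-06-21 gives 2103-06-21.
Adding +1 year to 2103-06-21 gives 2104-06-21.
Adding -23 months to 2104-06-21 gives 2102-07-21.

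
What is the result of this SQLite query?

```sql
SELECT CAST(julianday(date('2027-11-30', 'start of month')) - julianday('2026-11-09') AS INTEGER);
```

`start of month` rewinds 2027-11-30 to 2027-11-01.
21 days remain in November 2026 after the 9th (30 − 9).
Full months from December 2026 through October 2027 contribute their day counts.
Then 1 day into November 2027.
Total: 21 + 31 + 31 + 28 + 31 + 30 + 31 + 30 + 31 + 31 + 30 + 31 + 1 = 357.

357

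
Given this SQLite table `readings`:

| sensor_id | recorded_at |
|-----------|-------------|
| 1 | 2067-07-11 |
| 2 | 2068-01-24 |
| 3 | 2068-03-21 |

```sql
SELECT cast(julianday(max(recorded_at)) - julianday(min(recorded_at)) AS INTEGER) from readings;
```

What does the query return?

254

MIN = 2067-07-11, MAX = 2068-03-21.
20 days remain in July 2067 after the 11th (31 − 11).
Full months from August 2067 through February 2068 contribute their day counts.
Then 21 days into March 2068.
Total: 20 + 31 + 30 + 31 + 30 + 31 + 31 + 29 + 21 = 254.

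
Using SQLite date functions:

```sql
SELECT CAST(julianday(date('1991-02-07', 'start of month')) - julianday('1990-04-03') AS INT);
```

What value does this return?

304

`start of month` rewinds 1991-02-07 to 1991-02-01.
27 days remain in April 1990 after the 3rd (30 − 3).
Full months from May 1990 through January 1991 contribute their day counts.
Then 1 day into February 1991.
Total: 27 + 31 + 30 + 31 + 31 + 30 + 31 + 30 + 31 + 31 + 1 = 304.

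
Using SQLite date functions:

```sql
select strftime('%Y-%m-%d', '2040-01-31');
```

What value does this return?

`%Y-%m-%d` extracts the ISO date: 2040-01-31.

2040-01-31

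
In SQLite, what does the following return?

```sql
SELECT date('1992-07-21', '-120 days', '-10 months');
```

Applying '-120 days' to 1992-07-21: counting 120 days back gives 1992-03-23.
Adding -10 months to 1992-03-23 gives 1991-05-23.

1991-05-23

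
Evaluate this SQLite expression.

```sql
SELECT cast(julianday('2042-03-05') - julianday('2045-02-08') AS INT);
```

-1071

26 days remain in March 2042 after the 5th (31 − 5).
Full months from April 2042 through January 2045 contribute their day counts.
Then 8 days into February 2045.
Total: 26 + 30 + 31 + 30 + 31 + 31 + 30 + 31 + 30 + 31 + 31 + 28 + 31 + 30 + 31 + 30 + 31 + 31 + 30 + 31 + 30 + 31 + 31 + 29 + 31 + 30 + 31 + 30 + 31 + 31 + 30 + 31 + 30 + 31 + 31 + 8 = 1071.
The subtraction is earlier − later, so the result is −1071 → -1071.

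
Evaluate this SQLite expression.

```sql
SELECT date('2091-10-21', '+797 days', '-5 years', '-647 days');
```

Applying '+797 days' to 2091-10-21: counting 797 days forward gives 2093-12-26.
Adding -5 years to 2093-12-26 gives 2088-12-26.
Applying '-647 days' to 2088-12-26: counting 647 days back gives 2087-03-20.

2087-03-20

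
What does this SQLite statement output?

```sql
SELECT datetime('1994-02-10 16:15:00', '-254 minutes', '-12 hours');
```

254 minutes = 4h 14m; -254 minutes from 1994-02-10 16:15:00 is 1994-02-10 12:01:00.
-12 hours from 1994-02-10 12:01:00 is 1994-02-10 00:01:00.

1994-02-10 00:01:00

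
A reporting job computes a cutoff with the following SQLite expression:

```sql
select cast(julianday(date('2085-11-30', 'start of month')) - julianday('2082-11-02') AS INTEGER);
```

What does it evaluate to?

1095

`start of month` rewinds 2085-11-30 to 2085-11-01.
28 days remain in November 2082 after the 2nd (30 − 2).
Full months from December 2082 through October 2085 contribute their day counts.
Then 1 day into November 2085.
Total: 28 + 31 + 31 + 28 + 31 + 30 + 31 + 30 + 31 + 31 + 30 + 31 + 30 + 31 + 31 + 29 + 31 + 30 + 31 + 30 + 31 + 31 + 30 + 31 + 30 + 31 + 31 + 28 + 31 + 30 + 31 + 30 + 31 + 31 + 30 + 31 + 1 = 1095.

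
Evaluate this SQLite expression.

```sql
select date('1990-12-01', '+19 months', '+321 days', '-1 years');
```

1992-05-18

Adding +19 months to 1990-12-01 gives 1992-07-01.
Applying '+321 days' to 1992-07-01: counting 321 days forward gives 1993-05-18.
Adding -1 year to 1993-05-18 gives 1992-05-18.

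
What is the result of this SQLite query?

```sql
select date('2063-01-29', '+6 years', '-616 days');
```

2067-05-24

Adding +6 years to 2063-01-29 gives 2069-01-29.
Applying '-616 days' to 2069-01-29: counting 616 days back gives 2067-05-24.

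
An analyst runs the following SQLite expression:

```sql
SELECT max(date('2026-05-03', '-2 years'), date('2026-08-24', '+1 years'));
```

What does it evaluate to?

date('2026-05-03', '-2 years') → 2024-05-03.
date('2026-08-24', '+1 years') → 2027-08-24.
Later of the two is 2027-08-24.

2027-08-24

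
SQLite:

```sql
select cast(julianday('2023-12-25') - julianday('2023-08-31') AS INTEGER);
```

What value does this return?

0 days remain in August 2023 after the 31st (31 − 31).
September 2023: 30 days.
October 2023: 31 days.
November 2023: 30 days.
Then 25 days into December 2023.
Total: 0 + 30 + 31 + 30 + 25 = 116.

116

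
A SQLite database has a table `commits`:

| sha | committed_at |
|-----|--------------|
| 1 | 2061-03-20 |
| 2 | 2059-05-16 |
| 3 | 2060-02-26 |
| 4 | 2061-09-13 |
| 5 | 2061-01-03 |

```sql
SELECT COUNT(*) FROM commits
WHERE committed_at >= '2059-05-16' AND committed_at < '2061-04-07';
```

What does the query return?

Rows in [2059-05-16, 2061-04-07): 2061-03-20, 2059-05-16, 2060-02-26, 2061-01-03 → 4 rows.

4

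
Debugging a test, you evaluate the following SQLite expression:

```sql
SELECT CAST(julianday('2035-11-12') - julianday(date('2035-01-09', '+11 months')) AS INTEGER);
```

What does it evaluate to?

Adding +11 months to 2035-01-09 gives 2035-12-09.
18 days remain in November 2035 after the 12th (30 − 12).
Then 9 days into December 2035.
Total: 18 + 9 = 27.
The subtraction is earlier − later, so the result is −27 → -27.

-27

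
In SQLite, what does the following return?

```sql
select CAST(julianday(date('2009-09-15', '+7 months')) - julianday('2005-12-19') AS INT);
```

1578

Adding +7 months to 2009-09-15 gives 2010-04-15.
12 days remain in December 2005 after the 19th (31 − 19).
Full months from January 2006 through March 2010 contribute their day counts.
Then 15 days into April 2010.
Total: 12 + 31 + 28 + 31 + 30 + 31 + 30 + 31 + 31 + 30 + 31 + 30 + 31 + 31 + 28 + 31 + 30 + 31 + 30 + 31 + 31 + 30 + 31 + 30 + 31 + 31 + 29 + 31 + 30 + 31 + 30 + 31 + 31 + 30 + 31 + 30 + 31 + 31 + 28 + 31 + 30 + 31 + 30 + 31 + 31 + 30 + 31 + 30 + 31 + 31 + 28 + 31 + 15 = 1578.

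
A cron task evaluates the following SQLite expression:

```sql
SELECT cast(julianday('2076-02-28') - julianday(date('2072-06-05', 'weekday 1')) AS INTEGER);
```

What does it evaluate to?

1362

`weekday 1` advances to the next Monday; 2072-06-05 is a Sunday, so it moves forward to 2072-06-06.
24 days remain in June 2072 after the 6th (30 − 6).
Full months from July 2072 through January 2076 contribute their day counts.
Then 28 days into February 2076.
Total: 24 + 31 + 31 + 30 + 31 + 30 + 31 + 31 + 28 + 31 + 30 + 31 + 30 + 31 + 31 + 30 + 31 + 30 + 31 + 31 + 28 + 31 + 30 + 31 + 30 + 31 + 31 + 30 + 31 + 30 + 31 + 31 + 28 + 31 + 30 + 31 + 30 + 31 + 31 + 30 + 31 + 30 + 31 + 31 + 28 = 1362.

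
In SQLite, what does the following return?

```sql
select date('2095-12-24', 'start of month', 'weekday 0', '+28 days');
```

2096-01-01

`start of month` rewinds 2095-12-24 to 2095-12-01.
`weekday 0` advances to the next Sunday; 2095-12-01 is a Thursday, so it moves forward to 2095-12-04.
December 2095 has 31 days; 27 remain after the 4th, so 28 days reach 2096-01-01.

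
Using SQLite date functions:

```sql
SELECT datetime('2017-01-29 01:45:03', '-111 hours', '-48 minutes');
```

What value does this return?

2017-01-24 09:57:03

-111 hours from 2017-01-29 01:45:03 is 2017-01-24 10:45:03 (crosses midnight).
-48 minutes from 2017-01-24 10:45:03 is 2017-01-24 09:57:03.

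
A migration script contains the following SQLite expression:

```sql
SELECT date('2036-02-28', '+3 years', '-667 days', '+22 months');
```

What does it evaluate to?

2039-03-02

Adding +3 years to 2036-02-28 gives 2039-02-28.
Applying '-667 days' to 2039-02-28: counting 667 days back gives 2037-05-02.
Adding +22 months to 2037-05-02 gives 2039-03-02.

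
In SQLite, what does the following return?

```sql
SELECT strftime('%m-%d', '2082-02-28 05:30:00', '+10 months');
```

First apply '+10 months': 2082-02-28 05:30:00 → 2082-12-28 05:30:00.
`%m-%d` extracts the month-day: 12-28.

12-28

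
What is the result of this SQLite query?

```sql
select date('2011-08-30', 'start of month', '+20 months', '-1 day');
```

`start of month` rewinds 2011-08-30 to 2011-08-01.
Adding +20 months to 2011-08-01 gives 2013-04-01.
Going back 1 day from 2013-04-01 reaches 2013-03-31 (last day of March, 31 days).

2013-03-31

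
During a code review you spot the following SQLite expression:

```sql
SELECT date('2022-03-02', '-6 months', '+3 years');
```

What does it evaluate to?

2024-09-02

Adding -6 months to 2022-03-02 gives 2021-09-02.
Adding +3 years to 2021-09-02 gives 2024-09-02.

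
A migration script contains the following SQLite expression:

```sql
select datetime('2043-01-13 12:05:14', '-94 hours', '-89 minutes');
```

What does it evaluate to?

-94 hours from 2043-01-13 12:05:14 is 2043-01-09 14:05:14 (crosses midnight).
89 minutes = 1h 29m; -89 minutes from 2043-01-09 14:05:14 is 2043-01-09 12:36:14.

2043-01-09 12:36:14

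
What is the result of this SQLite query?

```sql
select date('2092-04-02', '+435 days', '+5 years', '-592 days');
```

2096-10-27

Applying '+435 days' to 2092-04-02: counting 435 days forward gives 2093-06-11.
Adding +5 years to 2093-06-11 gives 2098-06-11.
Applying '-592 days' to 2098-06-11: counting 592 days back gives 2096-10-27.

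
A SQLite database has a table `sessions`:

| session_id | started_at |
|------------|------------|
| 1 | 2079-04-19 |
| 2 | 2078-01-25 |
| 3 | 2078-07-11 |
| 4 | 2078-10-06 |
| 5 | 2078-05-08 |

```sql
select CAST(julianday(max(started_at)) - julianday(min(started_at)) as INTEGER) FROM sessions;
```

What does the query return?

MIN = 2078-01-25, MAX = 2079-04-19.
6 days remain in January 2078 after the 25th (31 − 25).
Full months from February 2078 through March 2079 contribute their day counts.
Then 19 days into April 2079.
Total: 6 + 28 + 31 + 30 + 31 + 30 + 31 + 31 + 30 + 31 + 30 + 31 + 31 + 28 + 31 + 19 = 449.

449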